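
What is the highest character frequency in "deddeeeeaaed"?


Input: deddeeeeaaed
Character counts:
  'a': 2
  'd': 4
  'e': 6
Maximum frequency: 6

6


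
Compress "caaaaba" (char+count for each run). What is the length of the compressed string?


Input: caaaaba
Runs:
  'c' x 1 => "c1"
  'a' x 4 => "a4"
  'b' x 1 => "b1"
  'a' x 1 => "a1"
Compressed: "c1a4b1a1"
Compressed length: 8

8


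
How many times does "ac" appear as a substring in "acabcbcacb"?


Searching for "ac" in "acabcbcacb"
Scanning each position:
  Position 0: "ac" => MATCH
  Position 1: "ca" => no
  Position 2: "ab" => no
  Position 3: "bc" => no
  Position 4: "cb" => no
  Position 5: "bc" => no
  Position 6: "ca" => no
  Position 7: "ac" => MATCH
  Position 8: "cb" => no
Total occurrences: 2

2


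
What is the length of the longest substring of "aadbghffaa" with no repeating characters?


Input: "aadbghffaa"
Sliding window (track last position of each char):
  Position 0 ('a'): window [0,0] length 1 -- new best
  Position 1 ('a'): repeat (last at 0), move window start to 1
  Position 1 ('a'): window [1,1] length 1
  Position 2 ('d'): window [1,2] length 2 -- new best
  Position 3 ('b'): window [1,3] length 3 -- new best
  Position 4 ('g'): window [1,4] length 4 -- new best
  Position 5 ('h'): window [1,5] length 5 -- new best
  Position 6 ('f'): window [1,6] length 6 -- new best
  Position 7 ('f'): repeat (last at 6), move window start to 7
  Position 7 ('f'): window [7,7] length 1
  Position 8 ('a'): window [7,8] length 2
  Position 9 ('a'): repeat (last at 8), move window start to 9
  Position 9 ('a'): window [9,9] length 1
Longest substring with no repeats: "adbghf" with length 6

6


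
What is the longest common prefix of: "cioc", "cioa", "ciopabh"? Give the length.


Words: cioc, cioa, ciopabh
  Position 0: all 'c' => match
  Position 1: all 'i' => match
  Position 2: all 'o' => match
  Position 3: ('c', 'a', 'p') => mismatch, stop
LCP = "cio" (length 3)

3


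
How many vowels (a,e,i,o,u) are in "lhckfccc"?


Input: lhckfccc
Checking each character:
  'l' at position 0: consonant
  'h' at position 1: consonant
  'c' at position 2: consonant
  'k' at position 3: consonant
  'f' at position 4: consonant
  'c' at position 5: consonant
  'c' at position 6: consonant
  'c' at position 7: consonant
Total vowels: 0

0


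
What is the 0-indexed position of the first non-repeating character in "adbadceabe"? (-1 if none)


Input: adbadceabe
Character frequencies:
  'a': 3
  'b': 2
  'c': 1
  'd': 2
  'e': 2
Scanning left to right for freq == 1:
  Position 0 ('a'): freq=3, skip
  Position 1 ('d'): freq=2, skip
  Position 2 ('b'): freq=2, skip
  Position 3 ('a'): freq=3, skip
  Position 4 ('d'): freq=2, skip
  Position 5 ('c'): unique! => answer = 5

5


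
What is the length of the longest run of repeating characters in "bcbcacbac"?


Input: "bcbcacbac"
Scanning for longest run:
  Position 1 ('c'): new char, reset run to 1
  Position 2 ('b'): new char, reset run to 1
  Position 3 ('c'): new char, reset run to 1
  Position 4 ('a'): new char, reset run to 1
  Position 5 ('c'): new char, reset run to 1
  Position 6 ('b'): new char, reset run to 1
  Position 7 ('a'): new char, reset run to 1
  Position 8 ('c'): new char, reset run to 1
Longest run: 'b' with length 1

1


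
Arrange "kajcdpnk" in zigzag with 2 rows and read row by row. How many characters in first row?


Zigzag "kajcdpnk" into 2 rows:
Placing characters:
  'k' => row 0
  'a' => row 1
  'j' => row 0
  'c' => row 1
  'd' => row 0
  'p' => row 1
  'n' => row 0
  'k' => row 1
Rows:
  Row 0: "kjdn"
  Row 1: "acpk"
First row length: 4

4


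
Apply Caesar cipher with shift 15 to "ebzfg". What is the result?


Caesar cipher: shift "ebzfg" by 15
  'e' (pos 4) + 15 = pos 19 = 't'
  'b' (pos 1) + 15 = pos 16 = 'q'
  'z' (pos 25) + 15 = pos 14 = 'o'
  'f' (pos 5) + 15 = pos 20 = 'u'
  'g' (pos 6) + 15 = pos 21 = 'v'
Result: tqouv

tqouv


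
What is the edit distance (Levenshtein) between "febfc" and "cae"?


Computing edit distance: "febfc" -> "cae"
DP table:
           c    a    e
      0    1    2    3
  f   1    1    2    3
  e   2    2    2    2
  b   3    3    3    3
  f   4    4    4    4
  c   5    4    5    5
Edit distance = dp[5][3] = 5

5


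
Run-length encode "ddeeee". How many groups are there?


Input: ddeeee
Scanning for consecutive runs:
  Group 1: 'd' x 2 (positions 0-1)
  Group 2: 'e' x 4 (positions 2-5)
Total groups: 2

2


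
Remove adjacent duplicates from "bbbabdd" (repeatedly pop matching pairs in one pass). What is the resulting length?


Input: bbbabdd
Stack-based adjacent duplicate removal:
  Read 'b': push. Stack: b
  Read 'b': matches stack top 'b' => pop. Stack: (empty)
  Read 'b': push. Stack: b
  Read 'a': push. Stack: ba
  Read 'b': push. Stack: bab
  Read 'd': push. Stack: babd
  Read 'd': matches stack top 'd' => pop. Stack: bab
Final stack: "bab" (length 3)

3


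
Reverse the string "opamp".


Input: opamp
Reading characters right to left:
  Position 4: 'p'
  Position 3: 'm'
  Position 2: 'a'
  Position 1: 'p'
  Position 0: 'o'
Reversed: pmapo

pmapo


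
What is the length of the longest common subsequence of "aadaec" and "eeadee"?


LCS of "aadaec" and "eeadee"
DP table:
           e    e    a    d    e    e
      0    0    0    0    0    0    0
  a   0    0    0    1    1    1    1
  a   0    0    0    1    1    1    1
  d   0    0    0    1    2    2    2
  a   0    0    0    1    2    2    2
  e   0    1    1    1    2    3    3
  c   0    1    1    1    2    3    3
LCS length = dp[6][6] = 3

3


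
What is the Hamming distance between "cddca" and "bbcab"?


Comparing "cddca" and "bbcab" position by position:
  Position 0: 'c' vs 'b' => differ
  Position 1: 'd' vs 'b' => differ
  Position 2: 'd' vs 'c' => differ
  Position 3: 'c' vs 'a' => differ
  Position 4: 'a' vs 'b' => differ
Total differences (Hamming distance): 5

5


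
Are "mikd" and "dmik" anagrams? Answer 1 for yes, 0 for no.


Strings: "mikd", "dmik"
Sorted first:  dikm
Sorted second: dikm
Sorted forms match => anagrams

1


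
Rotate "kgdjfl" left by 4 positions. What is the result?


Input: "kgdjfl", rotate left by 4
First 4 characters: "kgdj"
Remaining characters: "fl"
Concatenate remaining + first: "fl" + "kgdj" = "flkgdj"

flkgdj


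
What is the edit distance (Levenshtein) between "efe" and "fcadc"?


Computing edit distance: "efe" -> "fcadc"
DP table:
           f    c    a    d    c
      0    1    2    3    4    5
  e   1    1    2    3    4    5
  f   2    1    2    3    4    5
  e   3    2    2    3    4    5
Edit distance = dp[3][5] = 5

5


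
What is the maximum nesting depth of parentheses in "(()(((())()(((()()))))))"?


Input: "(()(((())()(((()()))))))"
Tracking depth:
  Position 0 '(': depth becomes 1
  Position 1 '(': depth becomes 2
  Position 2 ')': depth becomes 1
  Position 3 '(': depth becomes 2
  Position 4 '(': depth becomes 3
  Position 5 '(': depth becomes 4
  Position 6 '(': depth becomes 5
  Position 7 ')': depth becomes 4
  Position 8 ')': depth becomes 3
  Position 9 '(': depth becomes 4
  Position 10 ')': depth becomes 3
  Position 11 '(': depth becomes 4
  Position 12 '(': depth becomes 5
  Position 13 '(': depth becomes 6
  Position 14 '(': depth becomes 7
  Position 15 ')': depth becomes 6
  Position 16 '(': depth becomes 7
  Position 17 ')': depth becomes 6
  Position 18 ')': depth becomes 5
  Position 19 ')': depth becomes 4
  Position 20 ')': depth becomes 3
  Position 21 ')': depth becomes 2
  Position 22 ')': depth becomes 1
  Position 23 ')': depth becomes 0
Maximum depth reached: 7

7


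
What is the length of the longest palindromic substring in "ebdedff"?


Input: "ebdedff"
Checking substrings for palindromes:
  [2:5] "ded" (len 3) => palindrome
  [5:7] "ff" (len 2) => palindrome
Longest palindromic substring: "ded" with length 3

3


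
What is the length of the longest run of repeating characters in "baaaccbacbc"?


Input: "baaaccbacbc"
Scanning for longest run:
  Position 1 ('a'): new char, reset run to 1
  Position 2 ('a'): continues run of 'a', length=2
  Position 3 ('a'): continues run of 'a', length=3
  Position 4 ('c'): new char, reset run to 1
  Position 5 ('c'): continues run of 'c', length=2
  Position 6 ('b'): new char, reset run to 1
  Position 7 ('a'): new char, reset run to 1
  Position 8 ('c'): new char, reset run to 1
  Position 9 ('b'): new char, reset run to 1
  Position 10 ('c'): new char, reset run to 1
Longest run: 'a' with length 3

3


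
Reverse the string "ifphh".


Input: ifphh
Reading characters right to left:
  Position 4: 'h'
  Position 3: 'h'
  Position 2: 'p'
  Position 1: 'f'
  Position 0: 'i'
Reversed: hhpfi

hhpfi


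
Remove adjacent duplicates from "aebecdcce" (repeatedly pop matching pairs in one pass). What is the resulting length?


Input: aebecdcce
Stack-based adjacent duplicate removal:
  Read 'a': push. Stack: a
  Read 'e': push. Stack: ae
  Read 'b': push. Stack: aeb
  Read 'e': push. Stack: aebe
  Read 'c': push. Stack: aebec
  Read 'd': push. Stack: aebecd
  Read 'c': push. Stack: aebecdc
  Read 'c': matches stack top 'c' => pop. Stack: aebecd
  Read 'e': push. Stack: aebecde
Final stack: "aebecde" (length 7)

7


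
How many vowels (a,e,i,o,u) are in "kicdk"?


Input: kicdk
Checking each character:
  'k' at position 0: consonant
  'i' at position 1: vowel (running total: 1)
  'c' at position 2: consonant
  'd' at position 3: consonant
  'k' at position 4: consonant
Total vowels: 1

1


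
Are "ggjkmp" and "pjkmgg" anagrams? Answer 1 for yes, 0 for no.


Strings: "ggjkmp", "pjkmgg"
Sorted first:  ggjkmp
Sorted second: ggjkmp
Sorted forms match => anagrams

1


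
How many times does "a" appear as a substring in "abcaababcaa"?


Searching for "a" in "abcaababcaa"
Scanning each position:
  Position 0: "a" => MATCH
  Position 1: "b" => no
  Position 2: "c" => no
  Position 3: "a" => MATCH
  Position 4: "a" => MATCH
  Position 5: "b" => no
  Position 6: "a" => MATCH
  Position 7: "b" => no
  Position 8: "c" => no
  Position 9: "a" => MATCH
  Position 10: "a" => MATCH
Total occurrences: 6

6


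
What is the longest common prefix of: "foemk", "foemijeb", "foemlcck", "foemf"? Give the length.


Words: foemk, foemijeb, foemlcck, foemf
  Position 0: all 'f' => match
  Position 1: all 'o' => match
  Position 2: all 'e' => match
  Position 3: all 'm' => match
  Position 4: ('k', 'i', 'l', 'f') => mismatch, stop
LCP = "foem" (length 4)

4


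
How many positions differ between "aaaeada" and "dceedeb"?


Comparing "aaaeada" and "dceedeb" position by position:
  Position 0: 'a' vs 'd' => DIFFER
  Position 1: 'a' vs 'c' => DIFFER
  Position 2: 'a' vs 'e' => DIFFER
  Position 3: 'e' vs 'e' => same
  Position 4: 'a' vs 'd' => DIFFER
  Position 5: 'd' vs 'e' => DIFFER
  Position 6: 'a' vs 'b' => DIFFER
Positions that differ: 6

6


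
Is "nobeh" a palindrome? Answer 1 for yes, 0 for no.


Input: nobeh
Reversed: hebon
  Compare pos 0 ('n') with pos 4 ('h'): MISMATCH
  Compare pos 1 ('o') with pos 3 ('e'): MISMATCH
Result: not a palindrome

0


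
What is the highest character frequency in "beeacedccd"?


Input: beeacedccd
Character counts:
  'a': 1
  'b': 1
  'c': 3
  'd': 2
  'e': 3
Maximum frequency: 3

3


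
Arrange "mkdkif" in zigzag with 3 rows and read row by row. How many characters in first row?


Zigzag "mkdkif" into 3 rows:
Placing characters:
  'm' => row 0
  'k' => row 1
  'd' => row 2
  'k' => row 1
  'i' => row 0
  'f' => row 1
Rows:
  Row 0: "mi"
  Row 1: "kkf"
  Row 2: "d"
First row length: 2

2


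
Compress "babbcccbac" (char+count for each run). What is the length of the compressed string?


Input: babbcccbac
Runs:
  'b' x 1 => "b1"
  'a' x 1 => "a1"
  'b' x 2 => "b2"
  'c' x 3 => "c3"
  'b' x 1 => "b1"
  'a' x 1 => "a1"
  'c' x 1 => "c1"
Compressed: "b1a1b2c3b1a1c1"
Compressed length: 14

14


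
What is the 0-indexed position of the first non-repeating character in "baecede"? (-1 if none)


Input: baecede
Character frequencies:
  'a': 1
  'b': 1
  'c': 1
  'd': 1
  'e': 3
Scanning left to right for freq == 1:
  Position 0 ('b'): unique! => answer = 0

0


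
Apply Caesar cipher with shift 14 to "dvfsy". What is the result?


Caesar cipher: shift "dvfsy" by 14
  'd' (pos 3) + 14 = pos 17 = 'r'
  'v' (pos 21) + 14 = pos 9 = 'j'
  'f' (pos 5) + 14 = pos 19 = 't'
  's' (pos 18) + 14 = pos 6 = 'g'
  'y' (pos 24) + 14 = pos 12 = 'm'
Result: rjtgm

rjtgm


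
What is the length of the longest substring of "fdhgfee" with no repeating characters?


Input: "fdhgfee"
Sliding window (track last position of each char):
  Position 0 ('f'): window [0,0] length 1 -- new best
  Position 1 ('d'): window [0,1] length 2 -- new best
  Position 2 ('h'): window [0,2] length 3 -- new best
  Position 3 ('g'): window [0,3] length 4 -- new best
  Position 4 ('f'): repeat (last at 0), move window start to 1
  Position 4 ('f'): window [1,4] length 4
  Position 5 ('e'): window [1,5] length 5 -- new best
  Position 6 ('e'): repeat (last at 5), move window start to 6
  Position 6 ('e'): window [6,6] length 1
Longest substring with no repeats: "dhgfe" with length 5

5


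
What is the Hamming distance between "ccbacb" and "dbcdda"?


Comparing "ccbacb" and "dbcdda" position by position:
  Position 0: 'c' vs 'd' => differ
  Position 1: 'c' vs 'b' => differ
  Position 2: 'b' vs 'c' => differ
  Position 3: 'a' vs 'd' => differ
  Position 4: 'c' vs 'd' => differ
  Position 5: 'b' vs 'a' => differ
Total differences (Hamming distance): 6

6


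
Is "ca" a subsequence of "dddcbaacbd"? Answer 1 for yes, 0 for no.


Check if "ca" is a subsequence of "dddcbaacbd"
Greedy scan:
  Position 0 ('d'): no match needed
  Position 1 ('d'): no match needed
  Position 2 ('d'): no match needed
  Position 3 ('c'): matches sub[0] = 'c'
  Position 4 ('b'): no match needed
  Position 5 ('a'): matches sub[1] = 'a'
  Position 6 ('a'): no match needed
  Position 7 ('c'): no match needed
  Position 8 ('b'): no match needed
  Position 9 ('d'): no match needed
All 2 characters matched => is a subsequence

1


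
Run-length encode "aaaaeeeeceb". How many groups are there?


Input: aaaaeeeeceb
Scanning for consecutive runs:
  Group 1: 'a' x 4 (positions 0-3)
  Group 2: 'e' x 4 (positions 4-7)
  Group 3: 'c' x 1 (positions 8-8)
  Group 4: 'e' x 1 (positions 9-9)
  Group 5: 'b' x 1 (positions 10-10)
Total groups: 5

5


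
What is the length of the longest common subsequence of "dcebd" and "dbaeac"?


LCS of "dcebd" and "dbaeac"
DP table:
           d    b    a    e    a    c
      0    0    0    0    0    0    0
  d   0    1    1    1    1    1    1
  c   0    1    1    1    1    1    2
  e   0    1    1    1    2    2    2
  b   0    1    2    2    2    2    2
  d   0    1    2    2    2    2    2
LCS length = dp[5][6] = 2

2


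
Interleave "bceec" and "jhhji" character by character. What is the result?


Interleaving "bceec" and "jhhji":
  Position 0: 'b' from first, 'j' from second => "bj"
  Position 1: 'c' from first, 'h' from second => "ch"
  Position 2: 'e' from first, 'h' from second => "eh"
  Position 3: 'e' from first, 'j' from second => "ej"
  Position 4: 'c' from first, 'i' from second => "ci"
Result: bjchehejci

bjchehejci


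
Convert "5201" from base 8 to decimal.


Input: "5201" in base 8
Positional expansion:
  Digit '5' (value 5) x 8^3 = 2560
  Digit '2' (value 2) x 8^2 = 128
  Digit '0' (value 0) x 8^1 = 0
  Digit '1' (value 1) x 8^0 = 1
Sum = 2689

2689


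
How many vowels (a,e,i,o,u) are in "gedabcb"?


Input: gedabcb
Checking each character:
  'g' at position 0: consonant
  'e' at position 1: vowel (running total: 1)
  'd' at position 2: consonant
  'a' at position 3: vowel (running total: 2)
  'b' at position 4: consonant
  'c' at position 5: consonant
  'b' at position 6: consonant
Total vowels: 2

2


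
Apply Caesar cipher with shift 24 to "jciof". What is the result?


Caesar cipher: shift "jciof" by 24
  'j' (pos 9) + 24 = pos 7 = 'h'
  'c' (pos 2) + 24 = pos 0 = 'a'
  'i' (pos 8) + 24 = pos 6 = 'g'
  'o' (pos 14) + 24 = pos 12 = 'm'
  'f' (pos 5) + 24 = pos 3 = 'd'
Result: hagmd

hagmd


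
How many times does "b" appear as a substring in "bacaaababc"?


Searching for "b" in "bacaaababc"
Scanning each position:
  Position 0: "b" => MATCH
  Position 1: "a" => no
  Position 2: "c" => no
  Position 3: "a" => no
  Position 4: "a" => no
  Position 5: "a" => no
  Position 6: "b" => MATCH
  Position 7: "a" => no
  Position 8: "b" => MATCH
  Position 9: "c" => no
Total occurrences: 3

3


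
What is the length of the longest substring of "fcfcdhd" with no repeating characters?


Input: "fcfcdhd"
Sliding window (track last position of each char):
  Position 0 ('f'): window [0,0] length 1 -- new best
  Position 1 ('c'): window [0,1] length 2 -- new best
  Position 2 ('f'): repeat (last at 0), move window start to 1
  Position 2 ('f'): window [1,2] length 2
  Position 3 ('c'): repeat (last at 1), move window start to 2
  Position 3 ('c'): window [2,3] length 2
  Position 4 ('d'): window [2,4] length 3 -- new best
  Position 5 ('h'): window [2,5] length 4 -- new best
  Position 6 ('d'): repeat (last at 4), move window start to 5
  Position 6 ('d'): window [5,6] length 2
Longest substring with no repeats: "fcdh" with length 4

4


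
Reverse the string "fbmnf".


Input: fbmnf
Reading characters right to left:
  Position 4: 'f'
  Position 3: 'n'
  Position 2: 'm'
  Position 1: 'b'
  Position 0: 'f'
Reversed: fnmbf

fnmbf


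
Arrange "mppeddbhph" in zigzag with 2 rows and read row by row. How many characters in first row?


Zigzag "mppeddbhph" into 2 rows:
Placing characters:
  'm' => row 0
  'p' => row 1
  'p' => row 0
  'e' => row 1
  'd' => row 0
  'd' => row 1
  'b' => row 0
  'h' => row 1
  'p' => row 0
  'h' => row 1
Rows:
  Row 0: "mpdbp"
  Row 1: "pedhh"
First row length: 5

5


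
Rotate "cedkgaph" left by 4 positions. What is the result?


Input: "cedkgaph", rotate left by 4
First 4 characters: "cedk"
Remaining characters: "gaph"
Concatenate remaining + first: "gaph" + "cedk" = "gaphcedk"

gaphcedk


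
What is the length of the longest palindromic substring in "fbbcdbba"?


Input: "fbbcdbba"
Checking substrings for palindromes:
  [1:3] "bb" (len 2) => palindrome
  [5:7] "bb" (len 2) => palindrome
Longest palindromic substring: "bb" with length 2

2


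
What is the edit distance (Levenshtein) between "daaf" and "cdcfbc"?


Computing edit distance: "daaf" -> "cdcfbc"
DP table:
           c    d    c    f    b    c
      0    1    2    3    4    5    6
  d   1    1    1    2    3    4    5
  a   2    2    2    2    3    4    5
  a   3    3    3    3    3    4    5
  f   4    4    4    4    3    4    5
Edit distance = dp[4][6] = 5

5


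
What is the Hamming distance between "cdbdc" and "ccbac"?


Comparing "cdbdc" and "ccbac" position by position:
  Position 0: 'c' vs 'c' => same
  Position 1: 'd' vs 'c' => differ
  Position 2: 'b' vs 'b' => same
  Position 3: 'd' vs 'a' => differ
  Position 4: 'c' vs 'c' => same
Total differences (Hamming distance): 2

2


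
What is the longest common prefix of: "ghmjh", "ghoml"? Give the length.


Words: ghmjh, ghoml
  Position 0: all 'g' => match
  Position 1: all 'h' => match
  Position 2: ('m', 'o') => mismatch, stop
LCP = "gh" (length 2)

2


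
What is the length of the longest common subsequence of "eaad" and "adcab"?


LCS of "eaad" and "adcab"
DP table:
           a    d    c    a    b
      0    0    0    0    0    0
  e   0    0    0    0    0    0
  a   0    1    1    1    1    1
  a   0    1    1    1    2    2
  d   0    1    2    2    2    2
LCS length = dp[4][5] = 2

2


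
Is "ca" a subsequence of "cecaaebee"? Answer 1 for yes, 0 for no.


Check if "ca" is a subsequence of "cecaaebee"
Greedy scan:
  Position 0 ('c'): matches sub[0] = 'c'
  Position 1 ('e'): no match needed
  Position 2 ('c'): no match needed
  Position 3 ('a'): matches sub[1] = 'a'
  Position 4 ('a'): no match needed
  Position 5 ('e'): no match needed
  Position 6 ('b'): no match needed
  Position 7 ('e'): no match needed
  Position 8 ('e'): no match needed
All 2 characters matched => is a subsequence

1


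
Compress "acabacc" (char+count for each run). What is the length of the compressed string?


Input: acabacc
Runs:
  'a' x 1 => "a1"
  'c' x 1 => "c1"
  'a' x 1 => "a1"
  'b' x 1 => "b1"
  'a' x 1 => "a1"
  'c' x 2 => "c2"
Compressed: "a1c1a1b1a1c2"
Compressed length: 12

12


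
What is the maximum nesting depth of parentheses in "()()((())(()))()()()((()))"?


Input: "()()((())(()))()()()((()))"
Tracking depth:
  Position 0 '(': depth becomes 1
  Position 1 ')': depth becomes 0
  Position 2 '(': depth becomes 1
  Position 3 ')': depth becomes 0
  Position 4 '(': depth becomes 1
  Position 5 '(': depth becomes 2
  Position 6 '(': depth becomes 3
  Position 7 ')': depth becomes 2
  Position 8 ')': depth becomes 1
  Position 9 '(': depth becomes 2
  Position 10 '(': depth becomes 3
  Position 11 ')': depth becomes 2
  Position 12 ')': depth becomes 1
  Position 13 ')': depth becomes 0
  Position 14 '(': depth becomes 1
  Position 15 ')': depth becomes 0
  Position 16 '(': depth becomes 1
  Position 17 ')': depth becomes 0
  Position 18 '(': depth becomes 1
  Position 19 ')': depth becomes 0
  Position 20 '(': depth becomes 1
  Position 21 '(': depth becomes 2
  Position 22 '(': depth becomes 3
  Position 23 ')': depth becomes 2
  Position 24 ')': depth becomes 1
  Position 25 ')': depth becomes 0
Maximum depth reached: 3

3


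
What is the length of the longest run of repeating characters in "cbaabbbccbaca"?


Input: "cbaabbbccbaca"
Scanning for longest run:
  Position 1 ('b'): new char, reset run to 1
  Position 2 ('a'): new char, reset run to 1
  Position 3 ('a'): continues run of 'a', length=2
  Position 4 ('b'): new char, reset run to 1
  Position 5 ('b'): continues run of 'b', length=2
  Position 6 ('b'): continues run of 'b', length=3
  Position 7 ('c'): new char, reset run to 1
  Position 8 ('c'): continues run of 'c', length=2
  Position 9 ('b'): new char, reset run to 1
  Position 10 ('a'): new char, reset run to 1
  Position 11 ('c'): new char, reset run to 1
  Position 12 ('a'): new char, reset run to 1
Longest run: 'b' with length 3

3


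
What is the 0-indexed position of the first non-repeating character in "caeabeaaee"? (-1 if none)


Input: caeabeaaee
Character frequencies:
  'a': 4
  'b': 1
  'c': 1
  'e': 4
Scanning left to right for freq == 1:
  Position 0 ('c'): unique! => answer = 0

0


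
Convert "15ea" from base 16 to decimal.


Input: "15ea" in base 16
Positional expansion:
  Digit '1' (value 1) x 16^3 = 4096
  Digit '5' (value 5) x 16^2 = 1280
  Digit 'e' (value 14) x 16^1 = 224
  Digit 'a' (value 10) x 16^0 = 10
Sum = 5610

5610


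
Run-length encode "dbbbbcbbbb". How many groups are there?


Input: dbbbbcbbbb
Scanning for consecutive runs:
  Group 1: 'd' x 1 (positions 0-0)
  Group 2: 'b' x 4 (positions 1-4)
  Group 3: 'c' x 1 (positions 5-5)
  Group 4: 'b' x 4 (positions 6-9)
Total groups: 4

4


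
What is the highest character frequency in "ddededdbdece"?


Input: ddededdbdece
Character counts:
  'b': 1
  'c': 1
  'd': 6
  'e': 4
Maximum frequency: 6

6


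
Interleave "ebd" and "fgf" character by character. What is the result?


Interleaving "ebd" and "fgf":
  Position 0: 'e' from first, 'f' from second => "ef"
  Position 1: 'b' from first, 'g' from second => "bg"
  Position 2: 'd' from first, 'f' from second => "df"
Result: efbgdf

efbgdf


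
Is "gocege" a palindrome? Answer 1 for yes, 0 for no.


Input: gocege
Reversed: egecog
  Compare pos 0 ('g') with pos 5 ('e'): MISMATCH
  Compare pos 1 ('o') with pos 4 ('g'): MISMATCH
  Compare pos 2 ('c') with pos 3 ('e'): MISMATCH
Result: not a palindrome

0


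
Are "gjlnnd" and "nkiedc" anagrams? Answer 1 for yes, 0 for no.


Strings: "gjlnnd", "nkiedc"
Sorted first:  dgjlnn
Sorted second: cdeikn
Differ at position 0: 'd' vs 'c' => not anagrams

0


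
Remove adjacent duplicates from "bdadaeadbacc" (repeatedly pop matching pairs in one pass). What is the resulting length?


Input: bdadaeadbacc
Stack-based adjacent duplicate removal:
  Read 'b': push. Stack: b
  Read 'd': push. Stack: bd
  Read 'a': push. Stack: bda
  Read 'd': push. Stack: bdad
  Read 'a': push. Stack: bdada
  Read 'e': push. Stack: bdadae
  Read 'a': push. Stack: bdadaea
  Read 'd': push. Stack: bdadaead
  Read 'b': push. Stack: bdadaeadb
  Read 'a': push. Stack: bdadaeadba
  Read 'c': push. Stack: bdadaeadbac
  Read 'c': matches stack top 'c' => pop. Stack: bdadaeadba
Final stack: "bdadaeadba" (length 10)

10


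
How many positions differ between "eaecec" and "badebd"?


Comparing "eaecec" and "badebd" position by position:
  Position 0: 'e' vs 'b' => DIFFER
  Position 1: 'a' vs 'a' => same
  Position 2: 'e' vs 'd' => DIFFER
  Position 3: 'c' vs 'e' => DIFFER
  Position 4: 'e' vs 'b' => DIFFER
  Position 5: 'c' vs 'd' => DIFFER
Positions that differ: 5

5


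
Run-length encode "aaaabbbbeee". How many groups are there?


Input: aaaabbbbeee
Scanning for consecutive runs:
  Group 1: 'a' x 4 (positions 0-3)
  Group 2: 'b' x 4 (positions 4-7)
  Group 3: 'e' x 3 (positions 8-10)
Total groups: 3

3


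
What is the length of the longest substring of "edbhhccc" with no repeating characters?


Input: "edbhhccc"
Sliding window (track last position of each char):
  Position 0 ('e'): window [0,0] length 1 -- new best
  Position 1 ('d'): window [0,1] length 2 -- new best
  Position 2 ('b'): window [0,2] length 3 -- new best
  Position 3 ('h'): window [0,3] length 4 -- new best
  Position 4 ('h'): repeat (last at 3), move window start to 4
  Position 4 ('h'): window [4,4] length 1
  Position 5 ('c'): window [4,5] length 2
  Position 6 ('c'): repeat (last at 5), move window start to 6
  Position 6 ('c'): window [6,6] length 1
  Position 7 ('c'): repeat (last at 6), move window start to 7
  Position 7 ('c'): window [7,7] length 1
Longest substring with no repeats: "edbh" with length 4

4


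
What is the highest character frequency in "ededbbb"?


Input: ededbbb
Character counts:
  'b': 3
  'd': 2
  'e': 2
Maximum frequency: 3

3


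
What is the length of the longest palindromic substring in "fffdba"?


Input: "fffdba"
Checking substrings for palindromes:
  [0:3] "fff" (len 3) => palindrome
  [0:2] "ff" (len 2) => palindrome
  [1:3] "ff" (len 2) => palindrome
Longest palindromic substring: "fff" with length 3

3


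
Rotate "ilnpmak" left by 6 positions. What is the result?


Input: "ilnpmak", rotate left by 6
First 6 characters: "ilnpma"
Remaining characters: "k"
Concatenate remaining + first: "k" + "ilnpma" = "kilnpma"

kilnpma


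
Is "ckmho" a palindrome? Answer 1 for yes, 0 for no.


Input: ckmho
Reversed: ohmkc
  Compare pos 0 ('c') with pos 4 ('o'): MISMATCH
  Compare pos 1 ('k') with pos 3 ('h'): MISMATCH
Result: not a palindrome

0


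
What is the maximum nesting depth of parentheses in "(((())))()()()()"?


Input: "(((())))()()()()"
Tracking depth:
  Position 0 '(': depth becomes 1
  Position 1 '(': depth becomes 2
  Position 2 '(': depth becomes 3
  Position 3 '(': depth becomes 4
  Position 4 ')': depth becomes 3
  Position 5 ')': depth becomes 2
  Position 6 ')': depth becomes 1
  Position 7 ')': depth becomes 0
  Position 8 '(': depth becomes 1
  Position 9 ')': depth becomes 0
  Position 10 '(': depth becomes 1
  Position 11 ')': depth becomes 0
  Position 12 '(': depth becomes 1
  Position 13 ')': depth becomes 0
  Position 14 '(': depth becomes 1
  Position 15 ')': depth becomes 0
Maximum depth reached: 4

4


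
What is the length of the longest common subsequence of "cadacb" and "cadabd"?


LCS of "cadacb" and "cadabd"
DP table:
           c    a    d    a    b    d
      0    0    0    0    0    0    0
  c   0    1    1    1    1    1    1
  a   0    1    2    2    2    2    2
  d   0    1    2    3    3    3    3
  a   0    1    2    3    4    4    4
  c   0    1    2    3    4    4    4
  b   0    1    2    3    4    5    5
LCS length = dp[6][6] = 5

5


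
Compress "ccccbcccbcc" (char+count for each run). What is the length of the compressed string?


Input: ccccbcccbcc
Runs:
  'c' x 4 => "c4"
  'b' x 1 => "b1"
  'c' x 3 => "c3"
  'b' x 1 => "b1"
  'c' x 2 => "c2"
Compressed: "c4b1c3b1c2"
Compressed length: 10

10


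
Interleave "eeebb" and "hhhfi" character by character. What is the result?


Interleaving "eeebb" and "hhhfi":
  Position 0: 'e' from first, 'h' from second => "eh"
  Position 1: 'e' from first, 'h' from second => "eh"
  Position 2: 'e' from first, 'h' from second => "eh"
  Position 3: 'b' from first, 'f' from second => "bf"
  Position 4: 'b' from first, 'i' from second => "bi"
Result: ehehehbfbi

ehehehbfbi


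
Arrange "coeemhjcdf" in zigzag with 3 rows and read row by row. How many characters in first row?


Zigzag "coeemhjcdf" into 3 rows:
Placing characters:
  'c' => row 0
  'o' => row 1
  'e' => row 2
  'e' => row 1
  'm' => row 0
  'h' => row 1
  'j' => row 2
  'c' => row 1
  'd' => row 0
  'f' => row 1
Rows:
  Row 0: "cmd"
  Row 1: "oehcf"
  Row 2: "ej"
First row length: 3

3


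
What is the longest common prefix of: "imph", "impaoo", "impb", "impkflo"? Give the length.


Words: imph, impaoo, impb, impkflo
  Position 0: all 'i' => match
  Position 1: all 'm' => match
  Position 2: all 'p' => match
  Position 3: ('h', 'a', 'b', 'k') => mismatch, stop
LCP = "imp" (length 3)

3


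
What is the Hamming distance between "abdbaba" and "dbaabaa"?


Comparing "abdbaba" and "dbaabaa" position by position:
  Position 0: 'a' vs 'd' => differ
  Position 1: 'b' vs 'b' => same
  Position 2: 'd' vs 'a' => differ
  Position 3: 'b' vs 'a' => differ
  Position 4: 'a' vs 'b' => differ
  Position 5: 'b' vs 'a' => differ
  Position 6: 'a' vs 'a' => same
Total differences (Hamming distance): 5

5


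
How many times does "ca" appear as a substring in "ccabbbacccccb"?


Searching for "ca" in "ccabbbacccccb"
Scanning each position:
  Position 0: "cc" => no
  Position 1: "ca" => MATCH
  Position 2: "ab" => no
  Position 3: "bb" => no
  Position 4: "bb" => no
  Position 5: "ba" => no
  Position 6: "ac" => no
  Position 7: "cc" => no
  Position 8: "cc" => no
  Position 9: "cc" => no
  Position 10: "cc" => no
  Position 11: "cb" => no
Total occurrences: 1

1


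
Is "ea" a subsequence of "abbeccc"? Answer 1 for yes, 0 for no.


Check if "ea" is a subsequence of "abbeccc"
Greedy scan:
  Position 0 ('a'): no match needed
  Position 1 ('b'): no match needed
  Position 2 ('b'): no match needed
  Position 3 ('e'): matches sub[0] = 'e'
  Position 4 ('c'): no match needed
  Position 5 ('c'): no match needed
  Position 6 ('c'): no match needed
Only matched 1/2 characters => not a subsequence

0


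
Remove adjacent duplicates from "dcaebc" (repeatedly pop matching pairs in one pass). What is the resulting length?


Input: dcaebc
Stack-based adjacent duplicate removal:
  Read 'd': push. Stack: d
  Read 'c': push. Stack: dc
  Read 'a': push. Stack: dca
  Read 'e': push. Stack: dcae
  Read 'b': push. Stack: dcaeb
  Read 'c': push. Stack: dcaebc
Final stack: "dcaebc" (length 6)

6


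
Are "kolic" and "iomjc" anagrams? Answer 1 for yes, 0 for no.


Strings: "kolic", "iomjc"
Sorted first:  ciklo
Sorted second: cijmo
Differ at position 2: 'k' vs 'j' => not anagrams

0


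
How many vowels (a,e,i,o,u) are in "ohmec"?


Input: ohmec
Checking each character:
  'o' at position 0: vowel (running total: 1)
  'h' at position 1: consonant
  'm' at position 2: consonant
  'e' at position 3: vowel (running total: 2)
  'c' at position 4: consonant
Total vowels: 2

2


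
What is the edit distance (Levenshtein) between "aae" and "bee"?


Computing edit distance: "aae" -> "bee"
DP table:
           b    e    e
      0    1    2    3
  a   1    1    2    3
  a   2    2    2    3
  e   3    3    2    2
Edit distance = dp[3][3] = 2

2


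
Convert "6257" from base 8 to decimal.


Input: "6257" in base 8
Positional expansion:
  Digit '6' (value 6) x 8^3 = 3072
  Digit '2' (value 2) x 8^2 = 128
  Digit '5' (value 5) x 8^1 = 40
  Digit '7' (value 7) x 8^0 = 7
Sum = 3247

3247


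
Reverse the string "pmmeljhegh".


Input: pmmeljhegh
Reading characters right to left:
  Position 9: 'h'
  Position 8: 'g'
  Position 7: 'e'
  Position 6: 'h'
  Position 5: 'j'
  Position 4: 'l'
  Position 3: 'e'
  Position 2: 'm'
  Position 1: 'm'
  Position 0: 'p'
Reversed: hgehjlemmp

hgehjlemmp


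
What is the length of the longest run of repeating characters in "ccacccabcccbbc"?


Input: "ccacccabcccbbc"
Scanning for longest run:
  Position 1 ('c'): continues run of 'c', length=2
  Position 2 ('a'): new char, reset run to 1
  Position 3 ('c'): new char, reset run to 1
  Position 4 ('c'): continues run of 'c', length=2
  Position 5 ('c'): continues run of 'c', length=3
  Position 6 ('a'): new char, reset run to 1
  Position 7 ('b'): new char, reset run to 1
  Position 8 ('c'): new char, reset run to 1
  Position 9 ('c'): continues run of 'c', length=2
  Position 10 ('c'): continues run of 'c', length=3
  Position 11 ('b'): new char, reset run to 1
  Position 12 ('b'): continues run of 'b', length=2
  Position 13 ('c'): new char, reset run to 1
Longest run: 'c' with length 3

3


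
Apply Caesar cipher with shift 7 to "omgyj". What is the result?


Caesar cipher: shift "omgyj" by 7
  'o' (pos 14) + 7 = pos 21 = 'v'
  'm' (pos 12) + 7 = pos 19 = 't'
  'g' (pos 6) + 7 = pos 13 = 'n'
  'y' (pos 24) + 7 = pos 5 = 'f'
  'j' (pos 9) + 7 = pos 16 = 'q'
Result: vtnfq

vtnfq


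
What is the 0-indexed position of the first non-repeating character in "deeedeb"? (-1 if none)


Input: deeedeb
Character frequencies:
  'b': 1
  'd': 2
  'e': 4
Scanning left to right for freq == 1:
  Position 0 ('d'): freq=2, skip
  Position 1 ('e'): freq=4, skip
  Position 2 ('e'): freq=4, skip
  Position 3 ('e'): freq=4, skip
  Position 4 ('d'): freq=2, skip
  Position 5 ('e'): freq=4, skip
  Position 6 ('b'): unique! => answer = 6

6


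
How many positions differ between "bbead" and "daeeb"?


Comparing "bbead" and "daeeb" position by position:
  Position 0: 'b' vs 'd' => DIFFER
  Position 1: 'b' vs 'a' => DIFFER
  Position 2: 'e' vs 'e' => same
  Position 3: 'a' vs 'e' => DIFFER
  Position 4: 'd' vs 'b' => DIFFER
Positions that differ: 4

4


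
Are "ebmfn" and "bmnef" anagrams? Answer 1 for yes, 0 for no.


Strings: "ebmfn", "bmnef"
Sorted first:  befmn
Sorted second: befmn
Sorted forms match => anagrams

1


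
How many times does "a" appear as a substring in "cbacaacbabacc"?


Searching for "a" in "cbacaacbabacc"
Scanning each position:
  Position 0: "c" => no
  Position 1: "b" => no
  Position 2: "a" => MATCH
  Position 3: "c" => no
  Position 4: "a" => MATCH
  Position 5: "a" => MATCH
  Position 6: "c" => no
  Position 7: "b" => no
  Position 8: "a" => MATCH
  Position 9: "b" => no
  Position 10: "a" => MATCH
  Position 11: "c" => no
  Position 12: "c" => no
Total occurrences: 5

5


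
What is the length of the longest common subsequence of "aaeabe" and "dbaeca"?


LCS of "aaeabe" and "dbaeca"
DP table:
           d    b    a    e    c    a
      0    0    0    0    0    0    0
  a   0    0    0    1    1    1    1
  a   0    0    0    1    1    1    2
  e   0    0    0    1    2    2    2
  a   0    0    0    1    2    2    3
  b   0    0    1    1    2    2    3
  e   0    0    1    1    2    2    3
LCS length = dp[6][6] = 3

3


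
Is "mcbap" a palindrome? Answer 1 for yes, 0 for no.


Input: mcbap
Reversed: pabcm
  Compare pos 0 ('m') with pos 4 ('p'): MISMATCH
  Compare pos 1 ('c') with pos 3 ('a'): MISMATCH
Result: not a palindrome

0


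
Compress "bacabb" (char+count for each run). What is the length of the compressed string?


Input: bacabb
Runs:
  'b' x 1 => "b1"
  'a' x 1 => "a1"
  'c' x 1 => "c1"
  'a' x 1 => "a1"
  'b' x 2 => "b2"
Compressed: "b1a1c1a1b2"
Compressed length: 10

10


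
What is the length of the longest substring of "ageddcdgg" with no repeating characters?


Input: "ageddcdgg"
Sliding window (track last position of each char):
  Position 0 ('a'): window [0,0] length 1 -- new best
  Position 1 ('g'): window [0,1] length 2 -- new best
  Position 2 ('e'): window [0,2] length 3 -- new best
  Position 3 ('d'): window [0,3] length 4 -- new best
  Position 4 ('d'): repeat (last at 3), move window start to 4
  Position 4 ('d'): window [4,4] length 1
  Position 5 ('c'): window [4,5] length 2
  Position 6 ('d'): repeat (last at 4), move window start to 5
  Position 6 ('d'): window [5,6] length 2
  Position 7 ('g'): window [5,7] length 3
  Position 8 ('g'): repeat (last at 7), move window start to 8
  Position 8 ('g'): window [8,8] length 1
Longest substring with no repeats: "aged" with length 4

4


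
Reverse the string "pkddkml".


Input: pkddkml
Reading characters right to left:
  Position 6: 'l'
  Position 5: 'm'
  Position 4: 'k'
  Position 3: 'd'
  Position 2: 'd'
  Position 1: 'k'
  Position 0: 'p'
Reversed: lmkddkp

lmkddkp


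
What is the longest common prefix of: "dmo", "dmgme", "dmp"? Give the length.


Words: dmo, dmgme, dmp
  Position 0: all 'd' => match
  Position 1: all 'm' => match
  Position 2: ('o', 'g', 'p') => mismatch, stop
LCP = "dm" (length 2)

2


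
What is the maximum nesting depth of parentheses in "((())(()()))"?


Input: "((())(()()))"
Tracking depth:
  Position 0 '(': depth becomes 1
  Position 1 '(': depth becomes 2
  Position 2 '(': depth becomes 3
  Position 3 ')': depth becomes 2
  Position 4 ')': depth becomes 1
  Position 5 '(': depth becomes 2
  Position 6 '(': depth becomes 3
  Position 7 ')': depth becomes 2
  Position 8 '(': depth becomes 3
  Position 9 ')': depth becomes 2
  Position 10 ')': depth becomes 1
  Position 11 ')': depth becomes 0
Maximum depth reached: 3

3


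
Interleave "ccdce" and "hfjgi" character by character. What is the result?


Interleaving "ccdce" and "hfjgi":
  Position 0: 'c' from first, 'h' from second => "ch"
  Position 1: 'c' from first, 'f' from second => "cf"
  Position 2: 'd' from first, 'j' from second => "dj"
  Position 3: 'c' from first, 'g' from second => "cg"
  Position 4: 'e' from first, 'i' from second => "ei"
Result: chcfdjcgei

chcfdjcgei


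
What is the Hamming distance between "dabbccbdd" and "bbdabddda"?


Comparing "dabbccbdd" and "bbdabddda" position by position:
  Position 0: 'd' vs 'b' => differ
  Position 1: 'a' vs 'b' => differ
  Position 2: 'b' vs 'd' => differ
  Position 3: 'b' vs 'a' => differ
  Position 4: 'c' vs 'b' => differ
  Position 5: 'c' vs 'd' => differ
  Position 6: 'b' vs 'd' => differ
  Position 7: 'd' vs 'd' => same
  Position 8: 'd' vs 'a' => differ
Total differences (Hamming distance): 8

8


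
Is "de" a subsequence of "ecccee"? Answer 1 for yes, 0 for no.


Check if "de" is a subsequence of "ecccee"
Greedy scan:
  Position 0 ('e'): no match needed
  Position 1 ('c'): no match needed
  Position 2 ('c'): no match needed
  Position 3 ('c'): no match needed
  Position 4 ('e'): no match needed
  Position 5 ('e'): no match needed
Only matched 0/2 characters => not a subsequence

0


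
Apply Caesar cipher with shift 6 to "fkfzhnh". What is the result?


Caesar cipher: shift "fkfzhnh" by 6
  'f' (pos 5) + 6 = pos 11 = 'l'
  'k' (pos 10) + 6 = pos 16 = 'q'
  'f' (pos 5) + 6 = pos 11 = 'l'
  'z' (pos 25) + 6 = pos 5 = 'f'
  'h' (pos 7) + 6 = pos 13 = 'n'
  'n' (pos 13) + 6 = pos 19 = 't'
  'h' (pos 7) + 6 = pos 13 = 'n'
Result: lqlfntn

lqlfntn


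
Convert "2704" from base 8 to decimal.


Input: "2704" in base 8
Positional expansion:
  Digit '2' (value 2) x 8^3 = 1024
  Digit '7' (value 7) x 8^2 = 448
  Digit '0' (value 0) x 8^1 = 0
  Digit '4' (value 4) x 8^0 = 4
Sum = 1476

1476


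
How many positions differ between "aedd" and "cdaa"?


Comparing "aedd" and "cdaa" position by position:
  Position 0: 'a' vs 'c' => DIFFER
  Position 1: 'e' vs 'd' => DIFFER
  Position 2: 'd' vs 'a' => DIFFER
  Position 3: 'd' vs 'a' => DIFFER
Positions that differ: 4

4
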